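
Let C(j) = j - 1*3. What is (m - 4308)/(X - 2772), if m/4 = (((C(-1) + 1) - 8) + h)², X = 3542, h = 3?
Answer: -2026/385 ≈ -5.2623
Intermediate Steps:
C(j) = -3 + j (C(j) = j - 3 = -3 + j)
m = 256 (m = 4*((((-3 - 1) + 1) - 8) + 3)² = 4*(((-4 + 1) - 8) + 3)² = 4*((-3 - 8) + 3)² = 4*(-11 + 3)² = 4*(-8)² = 4*64 = 256)
(m - 4308)/(X - 2772) = (256 - 4308)/(3542 - 2772) = -4052/770 = -4052*1/770 = -2026/385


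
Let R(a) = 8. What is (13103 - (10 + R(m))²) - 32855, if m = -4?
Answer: -20076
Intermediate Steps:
(13103 - (10 + R(m))²) - 32855 = (13103 - (10 + 8)²) - 32855 = (13103 - 1*18²) - 32855 = (13103 - 1*324) - 32855 = (13103 - 324) - 32855 = 12779 - 32855 = -20076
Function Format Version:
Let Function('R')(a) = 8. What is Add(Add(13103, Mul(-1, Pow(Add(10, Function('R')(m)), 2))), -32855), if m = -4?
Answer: -20076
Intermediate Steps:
Add(Add(13103, Mul(-1, Pow(Add(10, Function('R')(m)), 2))), -32855) = Add(Add(13103, Mul(-1, Pow(Add(10, 8), 2))), -32855) = Add(Add(13103, Mul(-1, Pow(18, 2))), -32855) = Add(Add(13103, Mul(-1, 324)), -32855) = Add(Add(13103, -324), -32855) = Add(12779, -32855) = -20076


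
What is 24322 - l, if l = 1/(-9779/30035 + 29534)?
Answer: 21574681973307/887043911 ≈ 24322.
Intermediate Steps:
l = 30035/887043911 (l = 1/(-9779*1/30035 + 29534) = 1/(-9779/30035 + 29534) = 1/(887043911/30035) = 30035/887043911 ≈ 3.3860e-5)
24322 - l = 24322 - 1*30035/887043911 = 24322 - 30035/887043911 = 21574681973307/887043911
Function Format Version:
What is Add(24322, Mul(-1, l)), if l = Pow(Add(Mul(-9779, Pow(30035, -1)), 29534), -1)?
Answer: Rational(21574681973307, 887043911) ≈ 24322.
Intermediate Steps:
l = Rational(30035, 887043911) (l = Pow(Add(Mul(-9779, Rational(1, 30035)), 29534), -1) = Pow(Add(Rational(-9779, 30035), 29534), -1) = Pow(Rational(887043911, 30035), -1) = Rational(30035, 887043911) ≈ 3.3860e-5)
Add(24322, Mul(-1, l)) = Add(24322, Mul(-1, Rational(30035, 887043911))) = Add(24322, Rational(-30035, 887043911)) = Rational(21574681973307, 887043911)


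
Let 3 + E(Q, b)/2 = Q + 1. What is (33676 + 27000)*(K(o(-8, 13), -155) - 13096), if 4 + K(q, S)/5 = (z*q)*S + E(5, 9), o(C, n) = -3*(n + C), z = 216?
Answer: 151563429864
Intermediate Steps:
o(C, n) = -3*C - 3*n (o(C, n) = -3*(C + n) = -3*C - 3*n)
E(Q, b) = -4 + 2*Q (E(Q, b) = -6 + 2*(Q + 1) = -6 + 2*(1 + Q) = -6 + (2 + 2*Q) = -4 + 2*Q)
K(q, S) = 10 + 1080*S*q (K(q, S) = -20 + 5*((216*q)*S + (-4 + 2*5)) = -20 + 5*(216*S*q + (-4 + 10)) = -20 + 5*(216*S*q + 6) = -20 + 5*(6 + 216*S*q) = -20 + (30 + 1080*S*q) = 10 + 1080*S*q)
(33676 + 27000)*(K(o(-8, 13), -155) - 13096) = (33676 + 27000)*((10 + 1080*(-155)*(-3*(-8) - 3*13)) - 13096) = 60676*((10 + 1080*(-155)*(24 - 39)) - 13096) = 60676*((10 + 1080*(-155)*(-15)) - 13096) = 60676*((10 + 2511000) - 13096) = 60676*(2511010 - 13096) = 60676*2497914 = 151563429864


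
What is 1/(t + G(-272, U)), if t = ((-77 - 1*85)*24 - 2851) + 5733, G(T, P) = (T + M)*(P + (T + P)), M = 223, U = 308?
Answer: -1/17862 ≈ -5.5985e-5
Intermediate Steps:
G(T, P) = (223 + T)*(T + 2*P) (G(T, P) = (T + 223)*(P + (T + P)) = (223 + T)*(P + (P + T)) = (223 + T)*(T + 2*P))
t = -1006 (t = ((-77 - 85)*24 - 2851) + 5733 = (-162*24 - 2851) + 5733 = (-3888 - 2851) + 5733 = -6739 + 5733 = -1006)
1/(t + G(-272, U)) = 1/(-1006 + ((-272)**2 + 223*(-272) + 446*308 + 2*308*(-272))) = 1/(-1006 + (73984 - 60656 + 137368 - 167552)) = 1/(-1006 - 16856) = 1/(-17862) = -1/17862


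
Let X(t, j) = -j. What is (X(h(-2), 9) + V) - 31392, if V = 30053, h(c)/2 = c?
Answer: -1348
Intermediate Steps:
h(c) = 2*c
(X(h(-2), 9) + V) - 31392 = (-1*9 + 30053) - 31392 = (-9 + 30053) - 31392 = 30044 - 31392 = -1348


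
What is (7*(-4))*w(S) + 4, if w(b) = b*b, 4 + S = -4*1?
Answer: -1788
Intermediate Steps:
S = -8 (S = -4 - 4*1 = -4 - 4 = -8)
w(b) = b**2
(7*(-4))*w(S) + 4 = (7*(-4))*(-8)**2 + 4 = -28*64 + 4 = -1792 + 4 = -1788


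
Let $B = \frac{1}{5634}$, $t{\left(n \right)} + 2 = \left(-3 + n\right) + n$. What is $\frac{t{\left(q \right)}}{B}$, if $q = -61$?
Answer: $-715518$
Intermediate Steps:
$t{\left(n \right)} = -5 + 2 n$ ($t{\left(n \right)} = -2 + \left(\left(-3 + n\right) + n\right) = -2 + \left(-3 + 2 n\right) = -5 + 2 n$)
$B = \frac{1}{5634} \approx 0.00017749$
$\frac{t{\left(q \right)}}{B} = \left(-5 + 2 \left(-61\right)\right) \frac{1}{\frac{1}{5634}} = \left(-5 - 122\right) 5634 = \left(-127\right) 5634 = -715518$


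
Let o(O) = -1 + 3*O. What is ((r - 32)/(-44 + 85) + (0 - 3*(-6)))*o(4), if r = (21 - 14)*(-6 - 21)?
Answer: 5687/41 ≈ 138.71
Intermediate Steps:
r = -189 (r = 7*(-27) = -189)
((r - 32)/(-44 + 85) + (0 - 3*(-6)))*o(4) = ((-189 - 32)/(-44 + 85) + (0 - 3*(-6)))*(-1 + 3*4) = (-221/41 + (0 + 18))*(-1 + 12) = (-221*1/41 + 18)*11 = (-221/41 + 18)*11 = (517/41)*11 = 5687/41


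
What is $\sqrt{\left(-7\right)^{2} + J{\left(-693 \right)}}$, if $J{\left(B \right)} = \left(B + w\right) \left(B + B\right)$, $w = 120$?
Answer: $\sqrt{794227} \approx 891.19$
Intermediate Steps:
$J{\left(B \right)} = 2 B \left(120 + B\right)$ ($J{\left(B \right)} = \left(B + 120\right) \left(B + B\right) = \left(120 + B\right) 2 B = 2 B \left(120 + B\right)$)
$\sqrt{\left(-7\right)^{2} + J{\left(-693 \right)}} = \sqrt{\left(-7\right)^{2} + 2 \left(-693\right) \left(120 - 693\right)} = \sqrt{49 + 2 \left(-693\right) \left(-573\right)} = \sqrt{49 + 794178} = \sqrt{794227}$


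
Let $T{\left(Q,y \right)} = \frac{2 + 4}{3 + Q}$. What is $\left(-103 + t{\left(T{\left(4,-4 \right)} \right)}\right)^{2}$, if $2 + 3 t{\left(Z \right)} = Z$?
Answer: $\frac{4713241}{441} \approx 10688.0$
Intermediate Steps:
$T{\left(Q,y \right)} = \frac{6}{3 + Q}$
$t{\left(Z \right)} = - \frac{2}{3} + \frac{Z}{3}$
$\left(-103 + t{\left(T{\left(4,-4 \right)} \right)}\right)^{2} = \left(-103 - \left(\frac{2}{3} - \frac{6 \frac{1}{3 + 4}}{3}\right)\right)^{2} = \left(-103 - \left(\frac{2}{3} - \frac{6 \cdot \frac{1}{7}}{3}\right)\right)^{2} = \left(-103 + \left(- \frac{2}{3} + \frac{1}{3} \cdot \frac{6}{7}\right)\right)^{2} = \left(-103 + \left(- \frac{2}{3} + \frac{2}{7}\right)\right)^{2} = \left(-103 - \frac{8}{21}\right)^{2} = \left(- \frac{2171}{21}\right)^{2} = \frac{4713241}{441}$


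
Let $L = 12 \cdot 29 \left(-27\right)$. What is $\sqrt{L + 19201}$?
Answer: $\sqrt{9805} \approx 99.02$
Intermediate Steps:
$L = -9396$ ($L = 348 \left(-27\right) = -9396$)
$\sqrt{L + 19201} = \sqrt{-9396 + 19201} = \sqrt{9805}$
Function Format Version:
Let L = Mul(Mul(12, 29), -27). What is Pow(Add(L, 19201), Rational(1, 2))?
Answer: Pow(9805, Rational(1, 2)) ≈ 99.020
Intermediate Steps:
L = -9396 (L = Mul(348, -27) = -9396)
Pow(Add(L, 19201), Rational(1, 2)) = Pow(Add(-9396, 19201), Rational(1, 2)) = Pow(9805, Rational(1, 2))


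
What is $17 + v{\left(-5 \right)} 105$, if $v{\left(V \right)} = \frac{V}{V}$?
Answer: $122$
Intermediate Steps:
$v{\left(V \right)} = 1$
$17 + v{\left(-5 \right)} 105 = 17 + 1 \cdot 105 = 17 + 105 = 122$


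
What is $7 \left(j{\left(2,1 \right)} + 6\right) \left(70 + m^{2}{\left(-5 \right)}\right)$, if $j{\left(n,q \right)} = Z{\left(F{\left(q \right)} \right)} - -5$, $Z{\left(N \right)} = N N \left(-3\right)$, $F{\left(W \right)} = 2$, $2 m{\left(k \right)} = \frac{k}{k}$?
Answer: $- \frac{1967}{4} \approx -491.75$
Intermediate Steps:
$m{\left(k \right)} = \frac{1}{2}$ ($m{\left(k \right)} = \frac{k \frac{1}{k}}{2} = \frac{1}{2} \cdot 1 = \frac{1}{2}$)
$Z{\left(N \right)} = - 3 N^{2}$ ($Z{\left(N \right)} = N^{2} \left(-3\right) = - 3 N^{2}$)
$j{\left(n,q \right)} = -7$ ($j{\left(n,q \right)} = - 3 \cdot 2^{2} - -5 = \left(-3\right) 4 + 5 = -12 + 5 = -7$)
$7 \left(j{\left(2,1 \right)} + 6\right) \left(70 + m^{2}{\left(-5 \right)}\right) = 7 \left(-7 + 6\right) \left(70 + \left(\frac{1}{2}\right)^{2}\right) = 7 \left(-1\right) \left(70 + \frac{1}{4}\right) = \left(-7\right) \frac{281}{4} = - \frac{1967}{4}$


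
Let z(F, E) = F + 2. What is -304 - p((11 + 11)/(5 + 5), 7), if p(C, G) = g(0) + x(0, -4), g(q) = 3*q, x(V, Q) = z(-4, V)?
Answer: -302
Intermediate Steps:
z(F, E) = 2 + F
x(V, Q) = -2 (x(V, Q) = 2 - 4 = -2)
p(C, G) = -2 (p(C, G) = 3*0 - 2 = 0 - 2 = -2)
-304 - p((11 + 11)/(5 + 5), 7) = -304 - 1*(-2) = -304 + 2 = -302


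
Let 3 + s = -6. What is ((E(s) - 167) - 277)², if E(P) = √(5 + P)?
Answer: 197132 - 1776*I ≈ 1.9713e+5 - 1776.0*I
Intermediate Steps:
s = -9 (s = -3 - 6 = -9)
((E(s) - 167) - 277)² = ((√(5 - 9) - 167) - 277)² = ((√(-4) - 167) - 277)² = ((2*I - 167) - 277)² = ((-167 + 2*I) - 277)² = (-444 + 2*I)²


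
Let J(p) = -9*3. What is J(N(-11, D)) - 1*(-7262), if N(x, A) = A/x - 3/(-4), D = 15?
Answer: 7235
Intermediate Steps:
N(x, A) = ¾ + A/x (N(x, A) = A/x - 3*(-¼) = A/x + ¾ = ¾ + A/x)
J(p) = -27
J(N(-11, D)) - 1*(-7262) = -27 - 1*(-7262) = -27 + 7262 = 7235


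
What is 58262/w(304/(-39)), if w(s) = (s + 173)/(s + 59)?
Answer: 116349214/6443 ≈ 18058.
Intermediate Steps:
w(s) = (173 + s)/(59 + s)
58262/w(304/(-39)) = 58262/(((173 + 304/(-39))/(59 + 304/(-39)))) = 58262/(((173 + 304*(-1/39))/(59 + 304*(-1/39)))) = 58262/(((173 - 304/39)/(59 - 304/39))) = 58262/(((6443/39)/(1997/39))) = 58262/(((39/1997)*(6443/39))) = 58262/(6443/1997) = 58262*(1997/6443) = 116349214/6443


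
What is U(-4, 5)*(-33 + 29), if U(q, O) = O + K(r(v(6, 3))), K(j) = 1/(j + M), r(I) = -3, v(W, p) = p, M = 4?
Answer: -24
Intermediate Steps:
K(j) = 1/(4 + j) (K(j) = 1/(j + 4) = 1/(4 + j))
U(q, O) = 1 + O (U(q, O) = O + 1/(4 - 3) = O + 1/1 = O + 1 = 1 + O)
U(-4, 5)*(-33 + 29) = (1 + 5)*(-33 + 29) = 6*(-4) = -24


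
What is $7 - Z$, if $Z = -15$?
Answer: $22$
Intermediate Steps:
$7 - Z = 7 - -15 = 7 + 15 = 22$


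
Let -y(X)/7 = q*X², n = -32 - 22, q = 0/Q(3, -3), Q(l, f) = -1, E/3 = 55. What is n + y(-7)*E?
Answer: -54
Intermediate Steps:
E = 165 (E = 3*55 = 165)
q = 0 (q = 0/(-1) = 0*(-1) = 0)
n = -54
y(X) = 0 (y(X) = -0*X² = -7*0 = 0)
n + y(-7)*E = -54 + 0*165 = -54 + 0 = -54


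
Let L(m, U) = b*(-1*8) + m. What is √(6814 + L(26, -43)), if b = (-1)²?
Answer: 4*√427 ≈ 82.656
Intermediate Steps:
b = 1
L(m, U) = -8 + m (L(m, U) = 1*(-1*8) + m = 1*(-8) + m = -8 + m)
√(6814 + L(26, -43)) = √(6814 + (-8 + 26)) = √(6814 + 18) = √6832 = 4*√427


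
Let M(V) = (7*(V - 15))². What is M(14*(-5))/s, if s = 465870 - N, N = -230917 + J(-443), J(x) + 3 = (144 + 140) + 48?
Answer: 50575/99494 ≈ 0.50832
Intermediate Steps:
J(x) = 329 (J(x) = -3 + ((144 + 140) + 48) = -3 + (284 + 48) = -3 + 332 = 329)
M(V) = (-105 + 7*V)² (M(V) = (7*(-15 + V))² = (-105 + 7*V)²)
N = -230588 (N = -230917 + 329 = -230588)
s = 696458 (s = 465870 - 1*(-230588) = 465870 + 230588 = 696458)
M(14*(-5))/s = (49*(-15 + 14*(-5))²)/696458 = (49*(-15 - 70)²)*(1/696458) = (49*(-85)²)*(1/696458) = (49*7225)*(1/696458) = 354025*(1/696458) = 50575/99494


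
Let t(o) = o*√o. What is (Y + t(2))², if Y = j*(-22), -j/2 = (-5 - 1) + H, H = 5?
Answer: 1944 - 176*√2 ≈ 1695.1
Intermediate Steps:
t(o) = o^(3/2)
j = 2 (j = -2*((-5 - 1) + 5) = -2*(-6 + 5) = -2*(-1) = 2)
Y = -44 (Y = 2*(-22) = -44)
(Y + t(2))² = (-44 + 2^(3/2))² = (-44 + 2*√2)²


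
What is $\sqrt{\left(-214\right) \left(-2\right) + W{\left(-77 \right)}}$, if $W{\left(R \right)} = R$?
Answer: $3 \sqrt{39} \approx 18.735$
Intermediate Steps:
$\sqrt{\left(-214\right) \left(-2\right) + W{\left(-77 \right)}} = \sqrt{\left(-214\right) \left(-2\right) - 77} = \sqrt{428 - 77} = \sqrt{351} = 3 \sqrt{39}$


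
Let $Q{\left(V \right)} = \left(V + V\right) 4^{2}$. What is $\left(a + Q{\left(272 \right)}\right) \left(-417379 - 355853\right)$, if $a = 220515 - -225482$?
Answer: $-351589363632$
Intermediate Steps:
$a = 445997$ ($a = 220515 + 225482 = 445997$)
$Q{\left(V \right)} = 32 V$ ($Q{\left(V \right)} = 2 V 16 = 32 V$)
$\left(a + Q{\left(272 \right)}\right) \left(-417379 - 355853\right) = \left(445997 + 32 \cdot 272\right) \left(-417379 - 355853\right) = \left(445997 + 8704\right) \left(-773232\right) = 454701 \left(-773232\right) = -351589363632$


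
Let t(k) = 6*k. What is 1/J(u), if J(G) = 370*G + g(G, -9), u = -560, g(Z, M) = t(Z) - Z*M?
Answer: -1/215600 ≈ -4.6382e-6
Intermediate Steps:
g(Z, M) = 6*Z - M*Z (g(Z, M) = 6*Z - Z*M = 6*Z - M*Z)
J(G) = 385*G (J(G) = 370*G + G*(6 - 1*(-9)) = 370*G + G*(6 + 9) = 370*G + G*15 = 370*G + 15*G = 385*G)
1/J(u) = 1/(385*(-560)) = 1/(-215600) = -1/215600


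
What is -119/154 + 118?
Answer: 2579/22 ≈ 117.23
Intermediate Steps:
-119/154 + 118 = -119*1/154 + 118 = -17/22 + 118 = 2579/22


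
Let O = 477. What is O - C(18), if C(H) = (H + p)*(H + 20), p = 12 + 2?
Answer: -739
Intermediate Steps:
p = 14
C(H) = (14 + H)*(20 + H) (C(H) = (H + 14)*(H + 20) = (14 + H)*(20 + H))
O - C(18) = 477 - (280 + 18**2 + 34*18) = 477 - (280 + 324 + 612) = 477 - 1*1216 = 477 - 1216 = -739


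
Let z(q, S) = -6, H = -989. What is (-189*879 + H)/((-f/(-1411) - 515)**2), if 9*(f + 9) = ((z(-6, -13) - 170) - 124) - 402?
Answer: -20795169845/33010529344 ≈ -0.62996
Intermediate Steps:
f = -87 (f = -9 + (((-6 - 170) - 124) - 402)/9 = -9 + ((-176 - 124) - 402)/9 = -9 + (-300 - 402)/9 = -9 + (1/9)*(-702) = -9 - 78 = -87)
(-189*879 + H)/((-f/(-1411) - 515)**2) = (-189*879 - 989)/((-1*(-87)/(-1411) - 515)**2) = (-166131 - 989)/((87*(-1/1411) - 515)**2) = -167120/(-87/1411 - 515)**2 = -167120/((-726752/1411)**2) = -167120/528168469504/1990921 = -167120*1990921/528168469504 = -20795169845/33010529344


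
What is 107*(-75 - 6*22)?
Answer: -22149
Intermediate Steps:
107*(-75 - 6*22) = 107*(-75 - 132) = 107*(-207) = -22149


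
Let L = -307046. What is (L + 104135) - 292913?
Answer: -495824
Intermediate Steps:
(L + 104135) - 292913 = (-307046 + 104135) - 292913 = -202911 - 292913 = -495824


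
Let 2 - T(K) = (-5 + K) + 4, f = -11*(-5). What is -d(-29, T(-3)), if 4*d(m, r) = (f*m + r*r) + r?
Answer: 1553/4 ≈ 388.25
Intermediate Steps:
f = 55
T(K) = 3 - K (T(K) = 2 - ((-5 + K) + 4) = 2 - (-1 + K) = 2 + (1 - K) = 3 - K)
d(m, r) = r/4 + r**2/4 + 55*m/4 (d(m, r) = ((55*m + r*r) + r)/4 = ((55*m + r**2) + r)/4 = ((r**2 + 55*m) + r)/4 = (r + r**2 + 55*m)/4 = r/4 + r**2/4 + 55*m/4)
-d(-29, T(-3)) = -((3 - 1*(-3))/4 + (3 - 1*(-3))**2/4 + (55/4)*(-29)) = -((3 + 3)/4 + (3 + 3)**2/4 - 1595/4) = -((1/4)*6 + (1/4)*6**2 - 1595/4) = -(3/2 + (1/4)*36 - 1595/4) = -(3/2 + 9 - 1595/4) = -1*(-1553/4) = 1553/4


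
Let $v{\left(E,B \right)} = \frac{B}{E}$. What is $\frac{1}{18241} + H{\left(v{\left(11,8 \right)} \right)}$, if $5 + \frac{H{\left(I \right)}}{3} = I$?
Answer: $- \frac{2571970}{200651} \approx -12.818$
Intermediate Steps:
$H{\left(I \right)} = -15 + 3 I$
$\frac{1}{18241} + H{\left(v{\left(11,8 \right)} \right)} = \frac{1}{18241} - \left(15 - 3 \cdot \frac{8}{11}\right) = \frac{1}{18241} - \left(15 - 3 \cdot 8 \cdot \frac{1}{11}\right) = \frac{1}{18241} + \left(-15 + 3 \cdot \frac{8}{11}\right) = \frac{1}{18241} + \left(-15 + \frac{24}{11}\right) = \frac{1}{18241} - \frac{141}{11} = - \frac{2571970}{200651}$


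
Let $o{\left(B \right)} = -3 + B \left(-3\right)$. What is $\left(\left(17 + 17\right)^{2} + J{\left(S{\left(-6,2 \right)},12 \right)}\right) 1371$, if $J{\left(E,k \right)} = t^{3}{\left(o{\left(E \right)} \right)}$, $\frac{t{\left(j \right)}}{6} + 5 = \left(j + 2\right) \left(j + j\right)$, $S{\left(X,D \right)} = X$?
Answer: $38138653701876$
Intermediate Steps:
$o{\left(B \right)} = -3 - 3 B$
$t{\left(j \right)} = -30 + 12 j \left(2 + j\right)$ ($t{\left(j \right)} = -30 + 6 \left(j + 2\right) \left(j + j\right) = -30 + 6 \left(2 + j\right) 2 j = -30 + 6 \cdot 2 j \left(2 + j\right) = -30 + 12 j \left(2 + j\right)$)
$J{\left(E,k \right)} = \left(-102 - 72 E + 12 \left(-3 - 3 E\right)^{2}\right)^{3}$ ($J{\left(E,k \right)} = \left(-30 + 12 \left(-3 - 3 E\right)^{2} + 24 \left(-3 - 3 E\right)\right)^{3} = \left(-30 + 12 \left(-3 - 3 E\right)^{2} - \left(72 + 72 E\right)\right)^{3} = \left(-102 - 72 E + 12 \left(-3 - 3 E\right)^{2}\right)^{3}$)
$\left(\left(17 + 17\right)^{2} + J{\left(S{\left(-6,2 \right)},12 \right)}\right) 1371 = \left(\left(17 + 17\right)^{2} - 216 \left(17 - 18 \left(1 - 6\right)^{2} + 12 \left(-6\right)\right)^{3}\right) 1371 = \left(34^{2} - 216 \left(17 - 18 \left(-5\right)^{2} - 72\right)^{3}\right) 1371 = \left(1156 - 216 \left(17 - 450 - 72\right)^{3}\right) 1371 = \left(1156 - 216 \left(-505\right)^{3}\right) 1371 = \left(1156 - -27818127000\right) 1371 = \left(1156 + 27818127000\right) 1371 = 27818128156 \cdot 1371 = 38138653701876$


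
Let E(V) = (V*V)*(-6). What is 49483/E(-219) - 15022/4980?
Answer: -190385258/59711445 ≈ -3.1884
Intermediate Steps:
E(V) = -6*V² (E(V) = V²*(-6) = -6*V²)
49483/E(-219) - 15022/4980 = 49483/((-6*(-219)²)) - 15022/4980 = 49483/((-6*47961)) - 15022*1/4980 = 49483/(-287766) - 7511/2490 = 49483*(-1/287766) - 7511/2490 = -49483/287766 - 7511/2490 = -190385258/59711445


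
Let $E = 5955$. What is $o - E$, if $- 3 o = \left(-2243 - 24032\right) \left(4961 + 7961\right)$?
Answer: $\frac{339507685}{3} \approx 1.1317 \cdot 10^{8}$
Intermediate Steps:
$o = \frac{339525550}{3}$ ($o = - \frac{\left(-2243 - 24032\right) \left(4961 + 7961\right)}{3} = - \frac{\left(-26275\right) 12922}{3} = \left(- \frac{1}{3}\right) \left(-339525550\right) = \frac{339525550}{3} \approx 1.1318 \cdot 10^{8}$)
$o - E = \frac{339525550}{3} - 5955 = \frac{339507685}{3}$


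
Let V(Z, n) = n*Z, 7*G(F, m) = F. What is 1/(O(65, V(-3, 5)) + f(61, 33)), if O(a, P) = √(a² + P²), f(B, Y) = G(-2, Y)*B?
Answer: 427/101583 + 245*√178/203166 ≈ 0.020292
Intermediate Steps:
G(F, m) = F/7
V(Z, n) = Z*n
f(B, Y) = -2*B/7 (f(B, Y) = ((⅐)*(-2))*B = -2*B/7)
O(a, P) = √(P² + a²)
1/(O(65, V(-3, 5)) + f(61, 33)) = 1/(√((-3*5)² + 65²) - 2/7*61) = 1/(√((-15)² + 4225) - 122/7) = 1/(√(225 + 4225) - 122/7) = 1/(√4450 - 122/7) = 1/(5*√178 - 122/7) = 1/(-122/7 + 5*√178)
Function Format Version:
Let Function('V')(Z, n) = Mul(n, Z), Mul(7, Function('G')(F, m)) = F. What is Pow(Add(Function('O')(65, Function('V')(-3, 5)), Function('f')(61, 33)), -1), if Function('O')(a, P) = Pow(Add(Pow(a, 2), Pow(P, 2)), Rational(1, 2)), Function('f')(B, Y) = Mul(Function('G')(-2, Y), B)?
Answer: Add(Rational(427, 101583), Mul(Rational(245, 203166), Pow(178, Rational(1, 2)))) ≈ 0.020292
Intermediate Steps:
Function('G')(F, m) = Mul(Rational(1, 7), F)
Function('V')(Z, n) = Mul(Z, n)
Function('f')(B, Y) = Mul(Rational(-2, 7), B) (Function('f')(B, Y) = Mul(Mul(Rational(1, 7), -2), B) = Mul(Rational(-2, 7), B))
Function('O')(a, P) = Pow(Add(Pow(P, 2), Pow(a, 2)), Rational(1, 2))
Pow(Add(Function('O')(65, Function('V')(-3, 5)), Function('f')(61, 33)), -1) = Pow(Add(Pow(Add(Pow(Mul(-3, 5), 2), Pow(65, 2)), Rational(1, 2)), Mul(Rational(-2, 7), 61)), -1) = Pow(Add(Pow(Add(Pow(-15, 2), 4225), Rational(1, 2)), Rational(-122, 7)), -1) = Pow(Add(Pow(Add(225, 4225), Rational(1, 2)), Rational(-122, 7)), -1) = Pow(Add(Pow(4450, Rational(1, 2)), Rational(-122, 7)), -1) = Pow(Add(Mul(5, Pow(178, Rational(1, 2))), Rational(-122, 7)), -1) = Pow(Add(Rational(-122, 7), Mul(5, Pow(178, Rational(1, 2)))), -1)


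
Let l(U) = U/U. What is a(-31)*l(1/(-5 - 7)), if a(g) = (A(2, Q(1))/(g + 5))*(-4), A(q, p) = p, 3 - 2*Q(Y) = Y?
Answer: 2/13 ≈ 0.15385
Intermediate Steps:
Q(Y) = 3/2 - Y/2
l(U) = 1
a(g) = -4/(5 + g) (a(g) = ((3/2 - ½*1)/(g + 5))*(-4) = ((3/2 - ½)/(5 + g))*(-4) = (1/(5 + g))*(-4) = -4/(5 + g))
a(-31)*l(1/(-5 - 7)) = -4/(5 - 31)*1 = -4/(-26)*1 = -4*(-1/26)*1 = (2/13)*1 = 2/13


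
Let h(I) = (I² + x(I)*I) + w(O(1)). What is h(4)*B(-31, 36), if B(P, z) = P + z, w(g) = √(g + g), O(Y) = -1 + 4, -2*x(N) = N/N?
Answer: 70 + 5*√6 ≈ 82.247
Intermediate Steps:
x(N) = -½ (x(N) = -N/(2*N) = -½*1 = -½)
O(Y) = 3
w(g) = √2*√g (w(g) = √(2*g) = √2*√g)
h(I) = √6 + I² - I/2 (h(I) = (I² - I/2) + √2*√3 = (I² - I/2) + √6 = √6 + I² - I/2)
h(4)*B(-31, 36) = (√6 + 4² - ½*4)*(-31 + 36) = (√6 + 16 - 2)*5 = (14 + √6)*5 = 70 + 5*√6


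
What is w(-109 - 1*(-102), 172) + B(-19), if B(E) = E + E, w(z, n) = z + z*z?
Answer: 4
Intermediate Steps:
w(z, n) = z + z²
B(E) = 2*E
w(-109 - 1*(-102), 172) + B(-19) = (-109 - 1*(-102))*(1 + (-109 - 1*(-102))) + 2*(-19) = (-109 + 102)*(1 + (-109 + 102)) - 38 = -7*(1 - 7) - 38 = -7*(-6) - 38 = 42 - 38 = 4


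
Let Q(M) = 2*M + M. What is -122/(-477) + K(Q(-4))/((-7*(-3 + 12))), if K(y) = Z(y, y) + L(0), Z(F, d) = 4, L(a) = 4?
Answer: 430/3339 ≈ 0.12878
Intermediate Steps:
Q(M) = 3*M
K(y) = 8 (K(y) = 4 + 4 = 8)
-122/(-477) + K(Q(-4))/((-7*(-3 + 12))) = -122/(-477) + 8/((-7*(-3 + 12))) = -122*(-1/477) + 8/((-7*9)) = 122/477 + 8/(-63) = 122/477 + 8*(-1/63) = 122/477 - 8/63 = 430/3339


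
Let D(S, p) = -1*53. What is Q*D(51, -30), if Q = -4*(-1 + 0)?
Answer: -212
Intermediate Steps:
Q = 4 (Q = -4*(-1) = 4)
D(S, p) = -53
Q*D(51, -30) = 4*(-53) = -212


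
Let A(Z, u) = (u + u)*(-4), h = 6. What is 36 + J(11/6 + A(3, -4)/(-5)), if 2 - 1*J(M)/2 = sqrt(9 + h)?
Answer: 40 - 2*sqrt(15) ≈ 32.254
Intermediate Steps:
A(Z, u) = -8*u (A(Z, u) = (2*u)*(-4) = -8*u)
J(M) = 4 - 2*sqrt(15) (J(M) = 4 - 2*sqrt(9 + 6) = 4 - 2*sqrt(15))
36 + J(11/6 + A(3, -4)/(-5)) = 36 + (4 - 2*sqrt(15)) = 40 - 2*sqrt(15)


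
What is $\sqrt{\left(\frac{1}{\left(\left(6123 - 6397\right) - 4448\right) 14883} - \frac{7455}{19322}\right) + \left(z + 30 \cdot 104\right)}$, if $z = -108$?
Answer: $\frac{\sqrt{318704763051140487350861}}{10287139071} \approx 54.878$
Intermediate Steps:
$\sqrt{\left(\frac{1}{\left(\left(6123 - 6397\right) - 4448\right) 14883} - \frac{7455}{19322}\right) + \left(z + 30 \cdot 104\right)} = \sqrt{\left(\frac{1}{\left(\left(6123 - 6397\right) - 4448\right) 14883} - \frac{7455}{19322}\right) + \left(-108 + 30 \cdot 104\right)} = \sqrt{\left(\frac{1}{-274 - 4448} \cdot \frac{1}{14883} - \frac{7455}{19322}\right) + \left(-108 + 3120\right)} = \sqrt{\left(\frac{1}{-4722} \cdot \frac{1}{14883} - \frac{7455}{19322}\right) + 3012} = \sqrt{\left(\left(- \frac{1}{4722}\right) \frac{1}{14883} - \frac{7455}{19322}\right) + 3012} = \sqrt{\left(- \frac{1}{70277526} - \frac{7455}{19322}\right) + 3012} = \sqrt{- \frac{130979743913}{339475589343} + 3012} = \sqrt{\frac{1022369495357203}{339475589343}} = \frac{\sqrt{318704763051140487350861}}{10287139071}$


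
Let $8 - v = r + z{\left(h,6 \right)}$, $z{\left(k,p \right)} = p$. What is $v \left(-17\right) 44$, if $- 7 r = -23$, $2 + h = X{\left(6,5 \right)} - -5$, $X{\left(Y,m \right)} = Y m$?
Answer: $\frac{6732}{7} \approx 961.71$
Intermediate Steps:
$h = 33$ ($h = -2 + \left(6 \cdot 5 - -5\right) = -2 + \left(30 + 5\right) = -2 + 35 = 33$)
$r = \frac{23}{7}$ ($r = \left(- \frac{1}{7}\right) \left(-23\right) = \frac{23}{7} \approx 3.2857$)
$v = - \frac{9}{7}$ ($v = 8 - \left(\frac{23}{7} + 6\right) = 8 - \frac{65}{7} = - \frac{9}{7} \approx -1.2857$)
$v \left(-17\right) 44 = \left(- \frac{9}{7}\right) \left(-17\right) 44 = \frac{153}{7} \cdot 44 = \frac{6732}{7}$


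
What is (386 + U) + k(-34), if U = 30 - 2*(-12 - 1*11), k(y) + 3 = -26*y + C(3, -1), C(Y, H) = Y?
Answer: 1346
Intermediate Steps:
k(y) = -26*y (k(y) = -3 + (-26*y + 3) = -3 + (3 - 26*y) = -26*y)
U = 76 (U = 30 - 2*(-12 - 11) = 30 - 2*(-23) = 30 + 46 = 76)
(386 + U) + k(-34) = (386 + 76) - 26*(-34) = 462 + 884 = 1346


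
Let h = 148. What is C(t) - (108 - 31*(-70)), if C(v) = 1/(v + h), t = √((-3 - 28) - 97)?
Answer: (-18224*√2 + 337143*I)/(4*(-37*I + 2*√2)) ≈ -2278.0 - 0.00051349*I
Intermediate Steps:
t = 8*I*√2 (t = √(-31 - 97) = √(-128) = 8*I*√2 ≈ 11.314*I)
C(v) = 1/(148 + v) (C(v) = 1/(v + 148) = 1/(148 + v))
C(t) - (108 - 31*(-70)) = 1/(148 + 8*I*√2) - (108 - 31*(-70)) = 1/(148 + 8*I*√2) - (108 + 2170) = 1/(148 + 8*I*√2) - 1*2278 = 1/(148 + 8*I*√2) - 2278 = -2278 + 1/(148 + 8*I*√2)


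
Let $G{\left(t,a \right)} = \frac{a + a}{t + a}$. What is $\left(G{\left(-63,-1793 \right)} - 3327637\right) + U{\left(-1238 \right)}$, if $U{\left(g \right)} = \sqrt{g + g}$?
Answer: $- \frac{3088045343}{928} + 2 i \sqrt{619} \approx -3.3276 \cdot 10^{6} + 49.759 i$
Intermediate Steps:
$G{\left(t,a \right)} = \frac{2 a}{a + t}$
$U{\left(g \right)} = \sqrt{2} \sqrt{g}$ ($U{\left(g \right)} = \sqrt{2 g} = \sqrt{2} \sqrt{g}$)
$\left(G{\left(-63,-1793 \right)} - 3327637\right) + U{\left(-1238 \right)} = \left(2 \left(-1793\right) \frac{1}{-1793 - 63} - 3327637\right) + \sqrt{2} \sqrt{-1238} = \left(2 \left(-1793\right) \frac{1}{-1856} - 3327637\right) + \sqrt{2} i \sqrt{1238} = \left(2 \left(-1793\right) \left(- \frac{1}{1856}\right) - 3327637\right) + 2 i \sqrt{619} = \left(\frac{1793}{928} - 3327637\right) + 2 i \sqrt{619} = - \frac{3088045343}{928} + 2 i \sqrt{619}$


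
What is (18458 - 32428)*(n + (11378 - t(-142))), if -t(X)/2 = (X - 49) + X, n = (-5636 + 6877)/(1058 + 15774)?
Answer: -1259434790625/8416 ≈ -1.4965e+8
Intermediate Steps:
n = 1241/16832 ≈ 0.073729
t(X) = 98 - 4*X (t(X) = -2*((X - 49) + X) = -2*((-49 + X) + X) = -2*(-49 + 2*X) = 98 - 4*X)
(18458 - 32428)*(n + (11378 - t(-142))) = (18458 - 32428)*(1241/16832 + (11378 - (98 - 4*(-142)))) = -13970*(1241/16832 + (11378 - (98 + 568))) = -13970*(1241/16832 + (11378 - 1*666)) = -13970*(1241/16832 + (11378 - 666)) = -13970*(1241/16832 + 10712) = -13970*180305625/16832 = -1259434790625/8416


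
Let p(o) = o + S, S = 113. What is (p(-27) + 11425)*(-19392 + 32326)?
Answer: 148883274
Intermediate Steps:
p(o) = 113 + o (p(o) = o + 113 = 113 + o)
(p(-27) + 11425)*(-19392 + 32326) = ((113 - 27) + 11425)*(-19392 + 32326) = (86 + 11425)*12934 = 11511*12934 = 148883274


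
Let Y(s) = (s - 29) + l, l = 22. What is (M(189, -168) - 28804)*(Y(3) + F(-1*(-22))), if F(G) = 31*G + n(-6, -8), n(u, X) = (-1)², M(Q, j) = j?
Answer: -19671988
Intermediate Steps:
n(u, X) = 1
F(G) = 1 + 31*G (F(G) = 31*G + 1 = 1 + 31*G)
Y(s) = -7 + s (Y(s) = (s - 29) + 22 = (-29 + s) + 22 = -7 + s)
(M(189, -168) - 28804)*(Y(3) + F(-1*(-22))) = (-168 - 28804)*((-7 + 3) + (1 + 31*(-1*(-22)))) = -28972*(-4 + (1 + 31*22)) = -28972*(-4 + (1 + 682)) = -28972*(-4 + 683) = -28972*679 = -19671988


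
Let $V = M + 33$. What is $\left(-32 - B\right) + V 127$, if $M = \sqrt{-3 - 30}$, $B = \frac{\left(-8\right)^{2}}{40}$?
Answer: $\frac{20787}{5} + 127 i \sqrt{33} \approx 4157.4 + 729.56 i$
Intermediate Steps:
$B = \frac{8}{5}$ ($B = 64 \cdot \frac{1}{40} = \frac{8}{5} \approx 1.6$)
$M = i \sqrt{33}$ ($M = \sqrt{-33} = i \sqrt{33} \approx 5.7446 i$)
$V = 33 + i \sqrt{33}$ ($V = i \sqrt{33} + 33 = 33 + i \sqrt{33} \approx 33.0 + 5.7446 i$)
$\left(-32 - B\right) + V 127 = \left(-32 - \frac{8}{5}\right) + \left(33 + i \sqrt{33}\right) 127 = \left(-32 - \frac{8}{5}\right) + \left(4191 + 127 i \sqrt{33}\right) = - \frac{168}{5} + \left(4191 + 127 i \sqrt{33}\right) = \frac{20787}{5} + 127 i \sqrt{33}$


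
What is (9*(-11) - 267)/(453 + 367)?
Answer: -183/410 ≈ -0.44634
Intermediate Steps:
(9*(-11) - 267)/(453 + 367) = (-99 - 267)/820 = -366*1/820 = -183/410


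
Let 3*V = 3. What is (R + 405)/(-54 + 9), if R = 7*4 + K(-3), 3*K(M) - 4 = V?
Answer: -1304/135 ≈ -9.6593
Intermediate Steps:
V = 1 (V = (⅓)*3 = 1)
K(M) = 5/3 (K(M) = 4/3 + (⅓)*1 = 4/3 + ⅓ = 5/3)
R = 89/3 (R = 7*4 + 5/3 = 28 + 5/3 = 89/3 ≈ 29.667)
(R + 405)/(-54 + 9) = (89/3 + 405)/(-54 + 9) = (1304/3)/(-45) = (1304/3)*(-1/45) = -1304/135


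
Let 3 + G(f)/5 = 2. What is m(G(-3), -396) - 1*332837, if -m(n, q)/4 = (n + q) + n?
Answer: -331213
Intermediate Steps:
G(f) = -5 (G(f) = -15 + 5*2 = -15 + 10 = -5)
m(n, q) = -8*n - 4*q (m(n, q) = -4*((n + q) + n) = -4*(q + 2*n) = -8*n - 4*q)
m(G(-3), -396) - 1*332837 = (-8*(-5) - 4*(-396)) - 1*332837 = (40 + 1584) - 332837 = 1624 - 332837 = -331213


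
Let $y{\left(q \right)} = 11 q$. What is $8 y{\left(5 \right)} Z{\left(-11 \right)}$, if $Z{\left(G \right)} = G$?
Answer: $-4840$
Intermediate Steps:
$8 y{\left(5 \right)} Z{\left(-11 \right)} = 8 \cdot 11 \cdot 5 \left(-11\right) = 8 \cdot 55 \left(-11\right) = 440 \left(-11\right) = -4840$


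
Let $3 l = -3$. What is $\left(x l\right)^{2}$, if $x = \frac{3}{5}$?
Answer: $\frac{9}{25} \approx 0.36$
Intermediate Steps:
$l = -1$ ($l = \frac{1}{3} \left(-3\right) = -1$)
$x = \frac{3}{5}$ ($x = 3 \cdot \frac{1}{5} = \frac{3}{5} \approx 0.6$)
$\left(x l\right)^{2} = \left(\frac{3}{5} \left(-1\right)\right)^{2} = \left(- \frac{3}{5}\right)^{2} = \frac{9}{25}$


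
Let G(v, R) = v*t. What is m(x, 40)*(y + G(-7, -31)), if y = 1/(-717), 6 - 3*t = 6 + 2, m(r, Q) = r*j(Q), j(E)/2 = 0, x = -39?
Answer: 0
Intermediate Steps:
j(E) = 0 (j(E) = 2*0 = 0)
m(r, Q) = 0 (m(r, Q) = r*0 = 0)
t = -⅔ (t = 2 - (6 + 2)/3 = 2 - ⅓*8 = 2 - 8/3 = -⅔ ≈ -0.66667)
y = -1/717 ≈ -0.0013947
G(v, R) = -2*v/3 (G(v, R) = v*(-⅔) = -2*v/3)
m(x, 40)*(y + G(-7, -31)) = 0*(-1/717 - ⅔*(-7)) = 0*(-1/717 + 14/3) = 0*(1115/239) = 0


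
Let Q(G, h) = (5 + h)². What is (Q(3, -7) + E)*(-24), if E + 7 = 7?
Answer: -96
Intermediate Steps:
E = 0 (E = -7 + 7 = 0)
(Q(3, -7) + E)*(-24) = ((5 - 7)² + 0)*(-24) = ((-2)² + 0)*(-24) = (4 + 0)*(-24) = 4*(-24) = -96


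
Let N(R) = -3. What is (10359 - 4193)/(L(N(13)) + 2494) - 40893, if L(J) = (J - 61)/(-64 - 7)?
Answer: -3621633224/88569 ≈ -40891.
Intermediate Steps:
L(J) = 61/71 - J/71 (L(J) = (-61 + J)/(-71) = (-61 + J)*(-1/71) = 61/71 - J/71)
(10359 - 4193)/(L(N(13)) + 2494) - 40893 = (10359 - 4193)/((61/71 - 1/71*(-3)) + 2494) - 40893 = 6166/((61/71 + 3/71) + 2494) - 40893 = 6166/(64/71 + 2494) - 40893 = 6166/(177138/71) - 40893 = 6166*(71/177138) - 40893 = 218893/88569 - 40893 = -3621633224/88569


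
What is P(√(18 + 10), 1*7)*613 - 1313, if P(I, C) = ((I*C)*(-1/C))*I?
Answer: -18477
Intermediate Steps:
P(I, C) = -I² (P(I, C) = ((C*I)*(-1/C))*I = (-I)*I = -I²)
P(√(18 + 10), 1*7)*613 - 1313 = -(√(18 + 10))²*613 - 1313 = -(√28)²*613 - 1313 = -(2*√7)²*613 - 1313 = -1*28*613 - 1313 = -28*613 - 1313 = -17164 - 1313 = -18477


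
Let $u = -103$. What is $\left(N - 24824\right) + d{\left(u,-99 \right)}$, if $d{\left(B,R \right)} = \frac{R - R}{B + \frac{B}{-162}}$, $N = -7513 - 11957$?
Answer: $-44294$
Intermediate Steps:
$N = -19470$
$d{\left(B,R \right)} = 0$ ($d{\left(B,R \right)} = \frac{0}{B + B \left(- \frac{1}{162}\right)} = \frac{0}{B - \frac{B}{162}} = \frac{0}{\frac{161}{162} B} = 0 \frac{162}{161 B} = 0$)
$\left(N - 24824\right) + d{\left(u,-99 \right)} = \left(-19470 - 24824\right) + 0 = -44294 + 0 = -44294$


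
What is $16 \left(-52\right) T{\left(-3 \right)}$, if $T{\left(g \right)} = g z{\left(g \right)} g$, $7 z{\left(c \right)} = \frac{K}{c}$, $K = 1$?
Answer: $\frac{2496}{7} \approx 356.57$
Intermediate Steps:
$z{\left(c \right)} = \frac{1}{7 c}$ ($z{\left(c \right)} = \frac{1 \frac{1}{c}}{7} = \frac{1}{7 c}$)
$T{\left(g \right)} = \frac{g}{7}$ ($T{\left(g \right)} = g \frac{1}{7 g} g = \frac{g}{7}$)
$16 \left(-52\right) T{\left(-3 \right)} = 16 \left(-52\right) \frac{1}{7} \left(-3\right) = \left(-832\right) \left(- \frac{3}{7}\right) = \frac{2496}{7}$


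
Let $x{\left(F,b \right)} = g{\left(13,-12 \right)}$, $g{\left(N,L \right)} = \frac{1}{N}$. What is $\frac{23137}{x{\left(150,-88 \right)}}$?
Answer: $300781$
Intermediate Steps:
$x{\left(F,b \right)} = \frac{1}{13}$
$\frac{23137}{x{\left(150,-88 \right)}} = 23137 \frac{1}{\frac{1}{13}} = 23137 \cdot 13 = 300781$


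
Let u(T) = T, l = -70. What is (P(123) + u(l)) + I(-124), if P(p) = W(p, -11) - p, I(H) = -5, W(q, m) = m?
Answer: -209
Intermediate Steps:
P(p) = -11 - p
(P(123) + u(l)) + I(-124) = ((-11 - 1*123) - 70) - 5 = ((-11 - 123) - 70) - 5 = (-134 - 70) - 5 = -204 - 5 = -209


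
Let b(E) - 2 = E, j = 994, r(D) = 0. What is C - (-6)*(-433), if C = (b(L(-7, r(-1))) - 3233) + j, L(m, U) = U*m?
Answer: -4835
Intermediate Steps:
b(E) = 2 + E
C = -2237 (C = ((2 + 0*(-7)) - 3233) + 994 = ((2 + 0) - 3233) + 994 = (2 - 3233) + 994 = -3231 + 994 = -2237)
C - (-6)*(-433) = -2237 - (-6)*(-433) = -2237 - 1*2598 = -2237 - 2598 = -4835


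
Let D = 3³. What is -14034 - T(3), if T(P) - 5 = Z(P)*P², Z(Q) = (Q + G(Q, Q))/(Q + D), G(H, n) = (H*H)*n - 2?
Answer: -70237/5 ≈ -14047.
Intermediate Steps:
D = 27
G(H, n) = -2 + n*H² (G(H, n) = H²*n - 2 = n*H² - 2 = -2 + n*H²)
Z(Q) = (-2 + Q + Q³)/(27 + Q) (Z(Q) = (Q + (-2 + Q*Q²))/(Q + 27) = (Q + (-2 + Q³))/(27 + Q) = (-2 + Q + Q³)/(27 + Q))
T(P) = 5 + P²*(-2 + P + P³)/(27 + P) (T(P) = 5 + ((-2 + P + P³)/(27 + P))*P² = 5 + P²*(-2 + P + P³)/(27 + P))
-14034 - T(3) = -14034 - (135 + 5*3 + 3²*(-2 + 3 + 3³))/(27 + 3) = -14034 - (135 + 15 + 9*(-2 + 3 + 27))/30 = -14034 - (135 + 15 + 9*28)/30 = -14034 - (135 + 15 + 252)/30 = -14034 - 402/30 = -14034 - 1*67/5 = -14034 - 67/5 = -70237/5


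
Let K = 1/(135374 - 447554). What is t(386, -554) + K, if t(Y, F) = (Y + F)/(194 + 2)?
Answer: -1873087/2185260 ≈ -0.85715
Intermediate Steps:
K = -1/312180 (K = 1/(-312180) = -1/312180 ≈ -3.2033e-6)
t(Y, F) = F/196 + Y/196 (t(Y, F) = (F + Y)/196 = (F + Y)*(1/196) = F/196 + Y/196)
t(386, -554) + K = ((1/196)*(-554) + (1/196)*386) - 1/312180 = (-277/98 + 193/98) - 1/312180 = -6/7 - 1/312180 = -1873087/2185260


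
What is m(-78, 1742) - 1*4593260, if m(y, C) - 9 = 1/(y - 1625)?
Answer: -7822306454/1703 ≈ -4.5932e+6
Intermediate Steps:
m(y, C) = 9 + 1/(-1625 + y) (m(y, C) = 9 + 1/(y - 1625) = 9 + 1/(-1625 + y))
m(-78, 1742) - 1*4593260 = (-14624 + 9*(-78))/(-1625 - 78) - 1*4593260 = (-14624 - 702)/(-1703) - 4593260 = -1/1703*(-15326) - 4593260 = 15326/1703 - 4593260 = -7822306454/1703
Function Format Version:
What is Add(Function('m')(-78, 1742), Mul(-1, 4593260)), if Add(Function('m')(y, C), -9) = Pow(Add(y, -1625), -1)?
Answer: Rational(-7822306454, 1703) ≈ -4.5932e+6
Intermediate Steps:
Function('m')(y, C) = Add(9, Pow(Add(-1625, y), -1)) (Function('m')(y, C) = Add(9, Pow(Add(y, -1625), -1)) = Add(9, Pow(Add(-1625, y), -1)))
Add(Function('m')(-78, 1742), Mul(-1, 4593260)) = Add(Mul(Pow(Add(-1625, -78), -1), Add(-14624, Mul(9, -78))), Mul(-1, 4593260)) = Add(Mul(Pow(-1703, -1), Add(-14624, -702)), -4593260) = Add(Mul(Rational(-1, 1703), -15326), -4593260) = Add(Rational(15326, 1703), -4593260) = Rational(-7822306454, 1703)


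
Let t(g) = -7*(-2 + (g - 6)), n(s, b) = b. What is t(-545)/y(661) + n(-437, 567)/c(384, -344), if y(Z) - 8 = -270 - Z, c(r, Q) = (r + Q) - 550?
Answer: -832517/156910 ≈ -5.3057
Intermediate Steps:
c(r, Q) = -550 + Q + r (c(r, Q) = (Q + r) - 550 = -550 + Q + r)
y(Z) = -262 - Z (y(Z) = 8 + (-270 - Z) = -262 - Z)
t(g) = 56 - 7*g (t(g) = -7*(-2 + (-6 + g)) = -7*(-8 + g) = 56 - 7*g)
t(-545)/y(661) + n(-437, 567)/c(384, -344) = (56 - 7*(-545))/(-262 - 1*661) + 567/(-550 - 344 + 384) = (56 + 3815)/(-262 - 661) + 567/(-510) = 3871/(-923) + 567*(-1/510) = 3871*(-1/923) - 189/170 = -3871/923 - 189/170 = -832517/156910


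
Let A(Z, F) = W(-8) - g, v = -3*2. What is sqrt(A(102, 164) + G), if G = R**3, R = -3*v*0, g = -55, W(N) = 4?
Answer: sqrt(59) ≈ 7.6811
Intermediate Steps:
v = -6
A(Z, F) = 59 (A(Z, F) = 4 - 1*(-55) = 4 + 55 = 59)
R = 0 (R = -3*(-6)*0 = 18*0 = 0)
G = 0 (G = 0**3 = 0)
sqrt(A(102, 164) + G) = sqrt(59 + 0) = sqrt(59)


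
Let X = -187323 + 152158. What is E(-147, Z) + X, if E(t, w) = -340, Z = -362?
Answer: -35505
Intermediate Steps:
X = -35165
E(-147, Z) + X = -340 - 35165 = -35505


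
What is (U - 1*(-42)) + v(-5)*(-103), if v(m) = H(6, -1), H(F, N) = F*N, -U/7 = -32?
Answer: 884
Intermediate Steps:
U = 224 (U = -7*(-32) = 224)
v(m) = -6 (v(m) = 6*(-1) = -6)
(U - 1*(-42)) + v(-5)*(-103) = (224 - 1*(-42)) - 6*(-103) = (224 + 42) + 618 = 266 + 618 = 884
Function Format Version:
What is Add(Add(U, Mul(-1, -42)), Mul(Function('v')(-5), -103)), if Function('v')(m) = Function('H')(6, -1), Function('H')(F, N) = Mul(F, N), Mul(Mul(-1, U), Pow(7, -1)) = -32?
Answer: 884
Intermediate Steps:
U = 224 (U = Mul(-7, -32) = 224)
Function('v')(m) = -6 (Function('v')(m) = Mul(6, -1) = -6)
Add(Add(U, Mul(-1, -42)), Mul(Function('v')(-5), -103)) = Add(Add(224, Mul(-1, -42)), Mul(-6, -103)) = Add(Add(224, 42), 618) = Add(266, 618) = 884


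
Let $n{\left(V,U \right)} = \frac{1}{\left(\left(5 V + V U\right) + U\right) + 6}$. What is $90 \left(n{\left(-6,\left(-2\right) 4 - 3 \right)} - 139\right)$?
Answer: $- \frac{387720}{31} \approx -12507.0$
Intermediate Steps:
$n{\left(V,U \right)} = \frac{1}{6 + U + 5 V + U V}$ ($n{\left(V,U \right)} = \frac{1}{\left(\left(5 V + U V\right) + U\right) + 6} = \frac{1}{\left(U + 5 V + U V\right) + 6} = \frac{1}{6 + U + 5 V + U V}$)
$90 \left(n{\left(-6,\left(-2\right) 4 - 3 \right)} - 139\right) = 90 \left(\frac{1}{6 - 11 + 5 \left(-6\right) + \left(\left(-2\right) 4 - 3\right) \left(-6\right)} - 139\right) = 90 \left(\frac{1}{6 - 11 - 30 + \left(-8 - 3\right) \left(-6\right)} - 139\right) = 90 \left(\frac{1}{6 - 11 - 30 - -66} - 139\right) = 90 \left(\frac{1}{6 - 11 - 30 + 66} - 139\right) = 90 \left(\frac{1}{31} - 139\right) = 90 \left(- \frac{4308}{31}\right) = - \frac{387720}{31}$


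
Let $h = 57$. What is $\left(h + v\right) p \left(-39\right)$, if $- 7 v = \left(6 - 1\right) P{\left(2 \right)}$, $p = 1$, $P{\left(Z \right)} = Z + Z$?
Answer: $- \frac{14781}{7} \approx -2111.6$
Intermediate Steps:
$P{\left(Z \right)} = 2 Z$
$v = - \frac{20}{7}$ ($v = - \frac{\left(6 - 1\right) 2 \cdot 2}{7} = - \frac{5 \cdot 4}{7} = \left(- \frac{1}{7}\right) 20 = - \frac{20}{7} \approx -2.8571$)
$\left(h + v\right) p \left(-39\right) = \left(57 - \frac{20}{7}\right) 1 \left(-39\right) = \frac{379}{7} \left(-39\right) = - \frac{14781}{7}$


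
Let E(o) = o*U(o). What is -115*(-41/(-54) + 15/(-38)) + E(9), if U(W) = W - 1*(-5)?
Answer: 43133/513 ≈ 84.080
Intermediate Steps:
U(W) = 5 + W (U(W) = W + 5 = 5 + W)
E(o) = o*(5 + o)
-115*(-41/(-54) + 15/(-38)) + E(9) = -115*(-41/(-54) + 15/(-38)) + 9*(5 + 9) = -115*(-41*(-1/54) + 15*(-1/38)) + 9*14 = -115*(41/54 - 15/38) + 126 = -115*187/513 + 126 = -21505/513 + 126 = 43133/513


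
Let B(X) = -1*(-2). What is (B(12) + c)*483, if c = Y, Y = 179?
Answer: 87423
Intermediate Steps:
B(X) = 2
c = 179
(B(12) + c)*483 = (2 + 179)*483 = 181*483 = 87423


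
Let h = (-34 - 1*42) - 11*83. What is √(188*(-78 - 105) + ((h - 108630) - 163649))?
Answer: 2*I*√76918 ≈ 554.68*I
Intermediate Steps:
h = -989 (h = (-34 - 42) - 913 = -76 - 913 = -989)
√(188*(-78 - 105) + ((h - 108630) - 163649)) = √(188*(-78 - 105) + ((-989 - 108630) - 163649)) = √(188*(-183) + (-109619 - 163649)) = √(-34404 - 273268) = √(-307672) = 2*I*√76918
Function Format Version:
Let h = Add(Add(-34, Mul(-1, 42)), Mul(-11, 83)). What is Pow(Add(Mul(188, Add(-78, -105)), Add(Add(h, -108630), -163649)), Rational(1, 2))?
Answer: Mul(2, I, Pow(76918, Rational(1, 2))) ≈ Mul(554.68, I)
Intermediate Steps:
h = -989 (h = Add(Add(-34, -42), -913) = Add(-76, -913) = -989)
Pow(Add(Mul(188, Add(-78, -105)), Add(Add(h, -108630), -163649)), Rational(1, 2)) = Pow(Add(Mul(188, Add(-78, -105)), Add(Add(-989, -108630), -163649)), Rational(1, 2)) = Pow(Add(Mul(188, -183), Add(-109619, -163649)), Rational(1, 2)) = Pow(Add(-34404, -273268), Rational(1, 2)) = Pow(-307672, Rational(1, 2)) = Mul(2, I, Pow(76918, Rational(1, 2)))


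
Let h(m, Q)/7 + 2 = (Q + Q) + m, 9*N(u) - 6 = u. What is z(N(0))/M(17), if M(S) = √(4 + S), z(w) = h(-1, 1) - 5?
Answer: -4*√21/7 ≈ -2.6186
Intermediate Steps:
N(u) = ⅔ + u/9
h(m, Q) = -14 + 7*m + 14*Q (h(m, Q) = -14 + 7*((Q + Q) + m) = -14 + 7*(2*Q + m) = -14 + 7*(m + 2*Q) = -14 + (7*m + 14*Q) = -14 + 7*m + 14*Q)
z(w) = -12 (z(w) = (-14 + 7*(-1) + 14*1) - 5 = (-14 - 7 + 14) - 5 = -7 - 5 = -12)
z(N(0))/M(17) = -12/√(4 + 17) = -12*√21/21 = -4*√21/7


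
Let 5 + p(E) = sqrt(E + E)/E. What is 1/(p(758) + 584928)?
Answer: 221685817/129669133137090 - sqrt(379)/129669133137090 ≈ 1.7096e-6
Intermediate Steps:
p(E) = -5 + sqrt(2)/sqrt(E) (p(E) = -5 + sqrt(E + E)/E = -5 + sqrt(2*E)/E = -5 + (sqrt(2)*sqrt(E))/E = -5 + sqrt(2)/sqrt(E))
1/(p(758) + 584928) = 1/((-5 + sqrt(2)/sqrt(758)) + 584928) = 1/((-5 + sqrt(2)*(sqrt(758)/758)) + 584928) = 1/((-5 + sqrt(379)/379) + 584928) = 1/(584923 + sqrt(379)/379)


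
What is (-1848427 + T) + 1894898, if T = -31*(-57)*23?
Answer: 87112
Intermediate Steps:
T = 40641 (T = 1767*23 = 40641)
(-1848427 + T) + 1894898 = (-1848427 + 40641) + 1894898 = -1807786 + 1894898 = 87112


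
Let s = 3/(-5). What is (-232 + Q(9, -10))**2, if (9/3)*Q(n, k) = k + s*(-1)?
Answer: 12439729/225 ≈ 55288.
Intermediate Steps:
s = -3/5 (s = 3*(-1/5) = -3/5 ≈ -0.60000)
Q(n, k) = 1/5 + k/3 (Q(n, k) = (k - 3/5*(-1))/3 = (k + 3/5)/3 = (3/5 + k)/3 = 1/5 + k/3)
(-232 + Q(9, -10))**2 = (-232 + (1/5 + (1/3)*(-10)))**2 = (-232 + (1/5 - 10/3))**2 = (-232 - 47/15)**2 = (-3527/15)**2 = 12439729/225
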